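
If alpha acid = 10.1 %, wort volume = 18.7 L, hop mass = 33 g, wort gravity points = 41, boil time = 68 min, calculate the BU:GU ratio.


U = 1.65·0.000125^(GP/1000)·(1−e^(−0.04t))/4.15;  IBU = (α/100)·m·U·1000/V;  BU:GU = IBU/GP
U = 1.65·0.000125^(41/1000)·(1−e^(−0.04·68))/4.15 = 0.2569
IBU = (10.1/100)·33·0.2569·1000/18.7 = 45.7939
BU:GU = 45.7939/41

1.1169


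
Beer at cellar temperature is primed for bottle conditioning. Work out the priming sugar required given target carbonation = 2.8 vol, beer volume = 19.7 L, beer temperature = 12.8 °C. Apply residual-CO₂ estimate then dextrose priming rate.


residual = 14.695·(0.01821 + 0.09011·e^(−0.04·T));  sugar = (target − residual)·4.0·V
residual = 14.695·(0.01821 + 0.09011·e^(−0.04·12.8)) = 1.0612
sugar = (2.8 − 1.0612)·4.0·19.7

137.0203 g


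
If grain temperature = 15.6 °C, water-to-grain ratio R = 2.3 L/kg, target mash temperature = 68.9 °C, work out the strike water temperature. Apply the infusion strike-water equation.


T_strike = (0.41/R)·(T_mash − T_grain) + T_mash
T_strike = (0.41/2.3)·(68.9 − 15.6) + 68.9

78.4013 °C


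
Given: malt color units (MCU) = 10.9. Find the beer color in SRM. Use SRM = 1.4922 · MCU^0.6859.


SRM = 1.4922 · 10.9^0.6859

7.6806 SRM


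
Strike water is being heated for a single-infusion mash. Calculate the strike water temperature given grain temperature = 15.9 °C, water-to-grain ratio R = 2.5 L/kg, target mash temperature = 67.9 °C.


T_strike = (0.41/R)·(T_mash − T_grain) + T_mash
T_strike = (0.41/2.5)·(67.9 − 15.9) + 67.9

76.4280 °C


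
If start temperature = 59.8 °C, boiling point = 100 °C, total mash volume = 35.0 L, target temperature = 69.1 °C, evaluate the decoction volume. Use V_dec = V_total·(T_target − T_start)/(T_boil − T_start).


V_dec = 35.0·(69.1 − 59.8)/(100 − 59.8)

8.0970 L


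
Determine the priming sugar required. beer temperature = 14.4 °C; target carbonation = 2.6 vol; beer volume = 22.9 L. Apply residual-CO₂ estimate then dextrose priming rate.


residual = 14.695·(0.01821 + 0.09011·e^(−0.04·T));  sugar = (target − residual)·4.0·V
residual = 14.695·(0.01821 + 0.09011·e^(−0.04·14.4)) = 1.0120
sugar = (2.6 − 1.0120)·4.0·22.9

145.4639 g


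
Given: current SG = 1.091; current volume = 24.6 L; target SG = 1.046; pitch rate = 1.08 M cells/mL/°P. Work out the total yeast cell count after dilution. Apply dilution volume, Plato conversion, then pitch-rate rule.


V_w = V·((SG_c−1)/(SG_t−1)−1);  °P = 259 − 259/SG_t;  cells = rate·(V+V_w)·°P
V_w = 24.6·((1.091−1)/(1.046−1)−1) = 24.0652
V_final = 24.6 + 24.0652 = 48.6652
°P = 259 − 259/1.046 = 11.3901
cells = 1.08·48.6652·11.3901

598.6436 billion cells


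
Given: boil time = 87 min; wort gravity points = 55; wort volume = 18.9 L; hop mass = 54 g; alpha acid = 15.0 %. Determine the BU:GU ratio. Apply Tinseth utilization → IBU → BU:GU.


U = 1.65·0.000125^(GP/1000)·(1−e^(−0.04t))/4.15;  IBU = (α/100)·m·U·1000/V;  BU:GU = IBU/GP
U = 1.65·0.000125^(55/1000)·(1−e^(−0.04·87))/4.15 = 0.2351
IBU = (15.0/100)·54·0.2351·1000/18.9 = 100.7394
BU:GU = 100.7394/55

1.8316


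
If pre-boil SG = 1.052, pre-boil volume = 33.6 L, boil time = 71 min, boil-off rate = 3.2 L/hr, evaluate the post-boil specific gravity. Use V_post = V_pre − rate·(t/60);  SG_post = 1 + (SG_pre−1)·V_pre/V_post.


V_post = 33.6 − 3.2·(71/60) = 29.8133
SG_post = 1 + (1.052 − 1)·33.6/29.8133

1.0586


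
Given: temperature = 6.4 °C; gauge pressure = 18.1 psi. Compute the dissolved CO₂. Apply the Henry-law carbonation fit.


vols = (P + 14.695)·(0.01821 + 0.09011·e^(−0.04·T))
vols = (18.1 + 14.695)·(0.01821 + 0.09011·e^(−0.04·6.4))

2.8849 volumes


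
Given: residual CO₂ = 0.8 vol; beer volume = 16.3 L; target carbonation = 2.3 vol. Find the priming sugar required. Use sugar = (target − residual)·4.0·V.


sugar = (2.3 − 0.8)·4.0·16.3

97.8000 g


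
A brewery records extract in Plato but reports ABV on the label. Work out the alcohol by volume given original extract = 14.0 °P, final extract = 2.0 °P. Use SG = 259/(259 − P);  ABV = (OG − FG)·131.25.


OG = 259/(259 − 14.0) = 1.0571
FG = 259/(259 − 2.0) = 1.0078
ABV = (1.0571 − 1.0078)·131.25

6.4786 % ABV


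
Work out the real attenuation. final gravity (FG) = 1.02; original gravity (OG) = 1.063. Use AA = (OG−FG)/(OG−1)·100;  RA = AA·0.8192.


AA = (1.063 − 1.02)/(1.063 − 1)·100 = 68.2540
RA = 68.2540·0.8192

55.9137 %


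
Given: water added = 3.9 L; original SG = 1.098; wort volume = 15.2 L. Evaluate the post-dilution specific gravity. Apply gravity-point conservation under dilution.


SG_new = 1 + (SG_old − 1)·V_old/(V_old + V_water)
pts = (1.098 − 1)·1000·15.2/(15.2 + 3.9) = 77.9895
SG_new = 1 + 77.9895/1000

1.0780


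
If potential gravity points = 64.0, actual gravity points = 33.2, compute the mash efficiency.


efficiency = actual / potential × 100
efficiency = 33.2 / 64.0 × 100

51.8750 %


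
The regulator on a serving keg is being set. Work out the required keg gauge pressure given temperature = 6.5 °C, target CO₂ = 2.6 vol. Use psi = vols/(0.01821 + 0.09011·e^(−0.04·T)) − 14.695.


psi = 2.6/(0.01821 + 0.09011·e^(−0.04·6.5)) − 14.695

14.9551 psi


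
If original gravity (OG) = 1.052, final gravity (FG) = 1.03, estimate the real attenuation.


AA = (OG−FG)/(OG−1)·100;  RA = AA·0.8192
AA = (1.052 − 1.03)/(1.052 − 1)·100 = 42.3077
RA = 42.3077·0.8192

34.6585 %


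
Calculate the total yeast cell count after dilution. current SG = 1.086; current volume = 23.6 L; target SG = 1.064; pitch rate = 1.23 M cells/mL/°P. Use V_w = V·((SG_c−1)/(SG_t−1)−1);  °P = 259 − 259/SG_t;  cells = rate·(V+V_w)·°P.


V_w = 23.6·((1.086−1)/(1.064−1)−1) = 8.1125
V_final = 23.6 + 8.1125 = 31.7125
°P = 259 − 259/1.064 = 15.5789
cells = 1.23·31.7125·15.5789

607.6783 billion cells


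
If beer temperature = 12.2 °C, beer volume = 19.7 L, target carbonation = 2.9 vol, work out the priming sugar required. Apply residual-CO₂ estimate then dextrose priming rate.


residual = 14.695·(0.01821 + 0.09011·e^(−0.04·T));  sugar = (target − residual)·4.0·V
residual = 14.695·(0.01821 + 0.09011·e^(−0.04·12.2)) = 1.0804
sugar = (2.9 − 1.0804)·4.0·19.7

143.3814 g


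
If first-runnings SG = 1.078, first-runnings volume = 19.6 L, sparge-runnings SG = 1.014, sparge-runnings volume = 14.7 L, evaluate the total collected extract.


total = Σ (SG_i − 1)·1000·V_i
first = (1.078 − 1)·1000·19.6 = 1528.8000
sparge = (1.014 − 1)·1000·14.7 = 205.8000
total = 1528.8000 + 205.8000

1734.6000 gravity·L


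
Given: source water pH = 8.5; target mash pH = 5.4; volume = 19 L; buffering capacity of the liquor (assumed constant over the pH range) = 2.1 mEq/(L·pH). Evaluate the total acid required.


acid = buffering capacity · (pH_source − pH_target) · V
acid = 2.1 · (8.5 − 5.4) · 19

123.6900 mEq


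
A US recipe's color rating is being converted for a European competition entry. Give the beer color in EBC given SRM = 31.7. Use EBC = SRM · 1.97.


EBC = 31.7 · 1.97

62.4490 EBC


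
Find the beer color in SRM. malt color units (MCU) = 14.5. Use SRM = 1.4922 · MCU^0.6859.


SRM = 1.4922 · 14.5^0.6859

9.3413 SRM


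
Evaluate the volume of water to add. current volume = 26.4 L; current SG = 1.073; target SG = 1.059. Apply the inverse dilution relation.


V_water = V·((SG_curr − 1)/(SG_target − 1) − 1)
V_water = 26.4·((1.073 − 1)/(1.059 − 1) − 1)

6.2644 L


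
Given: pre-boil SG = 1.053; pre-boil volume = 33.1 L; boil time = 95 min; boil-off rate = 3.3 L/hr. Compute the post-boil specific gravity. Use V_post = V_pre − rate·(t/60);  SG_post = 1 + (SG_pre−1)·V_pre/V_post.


V_post = 33.1 − 3.3·(95/60) = 27.8750
SG_post = 1 + (1.053 − 1)·33.1/27.8750

1.0629


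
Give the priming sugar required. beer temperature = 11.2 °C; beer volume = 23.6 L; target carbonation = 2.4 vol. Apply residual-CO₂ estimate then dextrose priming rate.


residual = 14.695·(0.01821 + 0.09011·e^(−0.04·T));  sugar = (target − residual)·4.0·V
residual = 14.695·(0.01821 + 0.09011·e^(−0.04·11.2)) = 1.1136
sugar = (2.4 − 1.1136)·4.0·23.6

121.4350 g


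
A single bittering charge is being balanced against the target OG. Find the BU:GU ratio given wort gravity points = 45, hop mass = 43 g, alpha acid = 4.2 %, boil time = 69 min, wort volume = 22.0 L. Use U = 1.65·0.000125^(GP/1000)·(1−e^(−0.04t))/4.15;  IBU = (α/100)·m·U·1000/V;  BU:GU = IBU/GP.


U = 1.65·0.000125^(45/1000)·(1−e^(−0.04·69))/4.15 = 0.2485
IBU = (4.2/100)·43·0.2485·1000/22.0 = 20.4031
BU:GU = 20.4031/45

0.4534


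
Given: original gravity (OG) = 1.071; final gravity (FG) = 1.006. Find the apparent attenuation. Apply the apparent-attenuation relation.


AA = (OG − FG)/(OG − 1) · 100
AA = (1.071 − 1.006)/(1.071 − 1) · 100

91.5493 %


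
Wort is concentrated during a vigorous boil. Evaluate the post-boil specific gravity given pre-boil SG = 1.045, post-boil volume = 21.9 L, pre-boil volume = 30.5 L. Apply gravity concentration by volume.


SG_post = 1 + (SG_pre − 1)·V_pre/V_post
pts_pre = (1.045 − 1)·1000 = 45.0000
pts_post = 45.0000·30.5/21.9 = 62.6712
SG_post = 1 + 62.6712/1000

1.0627


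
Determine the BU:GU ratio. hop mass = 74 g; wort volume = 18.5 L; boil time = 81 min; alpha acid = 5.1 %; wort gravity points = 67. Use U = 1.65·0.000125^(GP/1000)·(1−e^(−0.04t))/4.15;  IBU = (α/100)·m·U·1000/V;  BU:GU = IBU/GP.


U = 1.65·0.000125^(67/1000)·(1−e^(−0.04·81))/4.15 = 0.2092
IBU = (5.1/100)·74·0.2092·1000/18.5 = 42.6784
BU:GU = 42.6784/67

0.6370


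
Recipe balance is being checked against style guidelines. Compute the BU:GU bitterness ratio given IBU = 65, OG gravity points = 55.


BU:GU = IBU / OG_points
BU:GU = 65 / 55

1.1818


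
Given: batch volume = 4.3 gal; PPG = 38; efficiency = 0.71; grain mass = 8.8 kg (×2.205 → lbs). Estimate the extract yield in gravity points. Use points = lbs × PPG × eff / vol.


lbs = 8.8 × 2.205 = 19.4040
points = 19.4040 × 38 × 0.71 / 4.3

121.7488 points


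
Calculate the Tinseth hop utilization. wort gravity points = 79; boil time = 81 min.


U = 1.65·0.000125^(GP/1000) · (1 − e^(−0.04·t))/4.15
bigness = 1.65·0.000125^(79/1000) = 0.8112
boil_factor = (1 − e^(−0.04·81))/4.15 = 0.2315
U = 0.8112 · 0.2315

0.1878


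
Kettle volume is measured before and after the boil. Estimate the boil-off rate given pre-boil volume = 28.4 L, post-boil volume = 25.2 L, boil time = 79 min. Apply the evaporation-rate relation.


rate = (V_pre − V_post) / (t_min/60)
rate = (28.4 − 25.2) / (79/60)

2.4304 L/hr


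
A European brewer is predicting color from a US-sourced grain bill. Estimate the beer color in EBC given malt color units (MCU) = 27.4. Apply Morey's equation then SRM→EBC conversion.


SRM = 1.4922·MCU^0.6859;  EBC = SRM·1.97
SRM = 1.4922·27.4^0.6859 = 14.4537
EBC = 14.4537·1.97

28.4739 EBC


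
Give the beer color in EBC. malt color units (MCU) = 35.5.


SRM = 1.4922·MCU^0.6859;  EBC = SRM·1.97
SRM = 1.4922·35.5^0.6859 = 17.2635
EBC = 17.2635·1.97

34.0091 EBC


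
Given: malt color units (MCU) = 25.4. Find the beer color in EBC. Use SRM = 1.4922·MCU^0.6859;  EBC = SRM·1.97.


SRM = 1.4922·25.4^0.6859 = 13.7215
EBC = 13.7215·1.97

27.0314 EBC


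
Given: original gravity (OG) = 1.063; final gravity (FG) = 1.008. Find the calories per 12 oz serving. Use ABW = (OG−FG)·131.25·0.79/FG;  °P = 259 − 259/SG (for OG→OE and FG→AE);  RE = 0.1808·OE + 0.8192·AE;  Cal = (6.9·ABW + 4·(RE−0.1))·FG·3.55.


ABW = (1.063 − 1.008)·131.25·0.79/1.008 = 5.6576
OE = 259 − 259/1.063 = 15.3500 °P
AE = 259 − 259/1.008 = 2.0556 °P
RE = 0.1808·15.3500 + 0.8192·2.0556 = 4.4592 °P
Cal = (6.9·5.6576 + 4·(4.4592−0.1))·1.008·3.55

202.0860 kcal


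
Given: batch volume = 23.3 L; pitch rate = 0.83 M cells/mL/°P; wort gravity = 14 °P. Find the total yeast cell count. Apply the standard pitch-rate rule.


cells (billions) = rate · V_L · °P
cells = 0.83 · 23.3 · 14

270.7460 billion cells


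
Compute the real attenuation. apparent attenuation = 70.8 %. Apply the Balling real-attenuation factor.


RA = AA · 0.8192
RA = 70.8 · 0.8192

57.9994 %


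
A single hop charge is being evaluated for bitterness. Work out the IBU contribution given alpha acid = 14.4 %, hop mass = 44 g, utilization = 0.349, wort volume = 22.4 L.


IBU = (α/100)·mass·U·1000 / V
IBU = (14.4/100)·44·0.349·1000 / 22.4

98.7171 IBU


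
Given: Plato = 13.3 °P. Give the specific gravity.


SG = 259/(259 − P)
SG = 259/(259 − 13.3)

1.0541


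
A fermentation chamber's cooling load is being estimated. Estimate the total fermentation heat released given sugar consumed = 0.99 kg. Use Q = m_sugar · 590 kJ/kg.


Q = 0.99 · 590

584.1000 kJ


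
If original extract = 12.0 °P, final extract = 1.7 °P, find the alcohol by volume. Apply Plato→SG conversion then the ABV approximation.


SG = 259/(259 − P);  ABV = (OG − FG)·131.25
OG = 259/(259 − 12.0) = 1.0486
FG = 259/(259 − 1.7) = 1.0066
ABV = (1.0486 − 1.0066)·131.25

5.5093 % ABV


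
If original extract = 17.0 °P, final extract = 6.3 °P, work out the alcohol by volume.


SG = 259/(259 − P);  ABV = (OG − FG)·131.25
OG = 259/(259 − 17.0) = 1.0702
FG = 259/(259 − 6.3) = 1.0249
ABV = (1.0702 − 1.0249)·131.25

5.9479 % ABV


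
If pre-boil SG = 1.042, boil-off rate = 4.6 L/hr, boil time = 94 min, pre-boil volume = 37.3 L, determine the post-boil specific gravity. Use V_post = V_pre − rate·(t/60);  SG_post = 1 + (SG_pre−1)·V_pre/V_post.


V_post = 37.3 − 4.6·(94/60) = 30.0933
SG_post = 1 + (1.042 − 1)·37.3/30.0933

1.0521


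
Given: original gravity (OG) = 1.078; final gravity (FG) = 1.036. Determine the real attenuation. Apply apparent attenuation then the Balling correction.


AA = (OG−FG)/(OG−1)·100;  RA = AA·0.8192
AA = (1.078 − 1.036)/(1.078 − 1)·100 = 53.8462
RA = 53.8462·0.8192

44.1108 %


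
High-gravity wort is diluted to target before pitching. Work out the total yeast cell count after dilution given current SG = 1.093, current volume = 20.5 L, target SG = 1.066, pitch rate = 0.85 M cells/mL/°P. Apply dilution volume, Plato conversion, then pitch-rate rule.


V_w = V·((SG_c−1)/(SG_t−1)−1);  °P = 259 − 259/SG_t;  cells = rate·(V+V_w)·°P
V_w = 20.5·((1.093−1)/(1.066−1)−1) = 8.3864
V_final = 20.5 + 8.3864 = 28.8864
°P = 259 − 259/1.066 = 16.0356
cells = 0.85·28.8864·16.0356

393.7298 billion cells


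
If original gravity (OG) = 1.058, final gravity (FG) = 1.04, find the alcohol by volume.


ABV = (OG − FG) · 131.25
ABV = (1.058 − 1.04) · 131.25

2.3625 % ABV


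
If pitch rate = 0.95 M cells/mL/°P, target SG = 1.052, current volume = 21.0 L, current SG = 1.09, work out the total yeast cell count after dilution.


V_w = V·((SG_c−1)/(SG_t−1)−1);  °P = 259 − 259/SG_t;  cells = rate·(V+V_w)·°P
V_w = 21.0·((1.09−1)/(1.052−1)−1) = 15.3462
V_final = 21.0 + 15.3462 = 36.3462
°P = 259 − 259/1.052 = 12.8023
cells = 0.95·36.3462·12.8023

442.0480 billion cells


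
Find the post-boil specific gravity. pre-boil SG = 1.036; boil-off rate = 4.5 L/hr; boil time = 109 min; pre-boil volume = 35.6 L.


V_post = V_pre − rate·(t/60);  SG_post = 1 + (SG_pre−1)·V_pre/V_post
V_post = 35.6 − 4.5·(109/60) = 27.4250
SG_post = 1 + (1.036 − 1)·35.6/27.4250

1.0467


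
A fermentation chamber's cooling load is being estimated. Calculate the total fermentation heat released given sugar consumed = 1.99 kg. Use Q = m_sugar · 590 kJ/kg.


Q = 1.99 · 590

1174.1000 kJ


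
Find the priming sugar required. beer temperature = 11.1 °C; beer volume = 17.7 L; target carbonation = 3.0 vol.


residual = 14.695·(0.01821 + 0.09011·e^(−0.04·T));  sugar = (target − residual)·4.0·V
residual = 14.695·(0.01821 + 0.09011·e^(−0.04·11.1)) = 1.1170
sugar = (3.0 − 1.1170)·4.0·17.7

133.3162 g


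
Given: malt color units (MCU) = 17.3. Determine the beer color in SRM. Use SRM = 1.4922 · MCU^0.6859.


SRM = 1.4922 · 17.3^0.6859

10.5439 SRM


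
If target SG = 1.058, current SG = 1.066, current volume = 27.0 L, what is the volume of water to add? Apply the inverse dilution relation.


V_water = V·((SG_curr − 1)/(SG_target − 1) − 1)
V_water = 27.0·((1.066 − 1)/(1.058 − 1) − 1)

3.7241 L


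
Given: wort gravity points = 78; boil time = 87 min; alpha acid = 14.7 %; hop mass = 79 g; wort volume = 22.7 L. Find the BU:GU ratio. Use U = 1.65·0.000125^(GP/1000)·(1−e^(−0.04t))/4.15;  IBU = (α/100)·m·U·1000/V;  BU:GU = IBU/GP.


U = 1.65·0.000125^(78/1000)·(1−e^(−0.04·87))/4.15 = 0.1912
IBU = (14.7/100)·79·0.1912·1000/22.7 = 97.7965
BU:GU = 97.7965/78

1.2538


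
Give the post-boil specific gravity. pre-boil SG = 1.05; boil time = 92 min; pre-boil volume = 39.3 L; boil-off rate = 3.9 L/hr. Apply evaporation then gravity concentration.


V_post = V_pre − rate·(t/60);  SG_post = 1 + (SG_pre−1)·V_pre/V_post
V_post = 39.3 − 3.9·(92/60) = 33.3200
SG_post = 1 + (1.05 − 1)·39.3/33.3200

1.0590


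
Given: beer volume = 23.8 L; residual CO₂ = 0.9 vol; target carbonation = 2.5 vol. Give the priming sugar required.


sugar = (target − residual)·4.0·V
sugar = (2.5 − 0.9)·4.0·23.8

152.3200 g


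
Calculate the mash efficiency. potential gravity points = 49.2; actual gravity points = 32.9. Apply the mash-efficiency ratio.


efficiency = actual / potential × 100
efficiency = 32.9 / 49.2 × 100

66.8699 %


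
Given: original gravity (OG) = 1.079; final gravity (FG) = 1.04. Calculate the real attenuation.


AA = (OG−FG)/(OG−1)·100;  RA = AA·0.8192
AA = (1.079 − 1.04)/(1.079 − 1)·100 = 49.3671
RA = 49.3671·0.8192

40.4415 %


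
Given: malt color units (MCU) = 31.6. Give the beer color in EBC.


SRM = 1.4922·MCU^0.6859;  EBC = SRM·1.97
SRM = 1.4922·31.6^0.6859 = 15.9390
EBC = 15.9390·1.97

31.3999 EBC


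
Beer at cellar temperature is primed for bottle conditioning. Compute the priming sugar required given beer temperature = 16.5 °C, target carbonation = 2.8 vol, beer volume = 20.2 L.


residual = 14.695·(0.01821 + 0.09011·e^(−0.04·T));  sugar = (target − residual)·4.0·V
residual = 14.695·(0.01821 + 0.09011·e^(−0.04·16.5)) = 0.9520
sugar = (2.8 − 0.9520)·4.0·20.2

149.3190 g


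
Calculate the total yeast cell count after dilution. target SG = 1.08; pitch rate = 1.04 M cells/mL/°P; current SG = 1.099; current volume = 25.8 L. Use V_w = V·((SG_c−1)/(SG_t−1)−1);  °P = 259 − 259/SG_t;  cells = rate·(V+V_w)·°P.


V_w = 25.8·((1.099−1)/(1.08−1)−1) = 6.1275
V_final = 25.8 + 6.1275 = 31.9275
°P = 259 − 259/1.08 = 19.1852
cells = 1.04·31.9275·19.1852

637.0364 billion cells


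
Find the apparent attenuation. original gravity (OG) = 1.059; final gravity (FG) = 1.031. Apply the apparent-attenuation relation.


AA = (OG − FG)/(OG − 1) · 100
AA = (1.059 − 1.031)/(1.059 − 1) · 100

47.4576 %


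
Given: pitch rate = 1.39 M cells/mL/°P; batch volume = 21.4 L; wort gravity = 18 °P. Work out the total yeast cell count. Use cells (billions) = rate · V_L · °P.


cells = 1.39 · 21.4 · 18

535.4280 billion cells


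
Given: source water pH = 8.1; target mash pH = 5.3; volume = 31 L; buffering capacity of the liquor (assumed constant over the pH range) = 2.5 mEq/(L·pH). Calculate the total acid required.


acid = buffering capacity · (pH_source − pH_target) · V
acid = 2.5 · (8.1 − 5.3) · 31

217.0000 mEq


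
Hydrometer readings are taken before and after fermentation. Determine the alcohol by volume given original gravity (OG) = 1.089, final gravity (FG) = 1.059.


ABV = (OG − FG) · 131.25
ABV = (1.089 − 1.059) · 131.25

3.9375 % ABV


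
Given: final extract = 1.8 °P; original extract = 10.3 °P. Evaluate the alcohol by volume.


SG = 259/(259 − P);  ABV = (OG − FG)·131.25
OG = 259/(259 − 10.3) = 1.0414
FG = 259/(259 − 1.8) = 1.0070
ABV = (1.0414 − 1.0070)·131.25

4.5172 % ABV


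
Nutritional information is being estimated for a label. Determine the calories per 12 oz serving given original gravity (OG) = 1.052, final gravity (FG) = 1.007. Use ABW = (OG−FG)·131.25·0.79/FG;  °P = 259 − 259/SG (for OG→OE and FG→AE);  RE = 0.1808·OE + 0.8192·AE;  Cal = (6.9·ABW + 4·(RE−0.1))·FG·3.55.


ABW = (1.052 − 1.007)·131.25·0.79/1.007 = 4.6335
OE = 259 − 259/1.052 = 12.8023 °P
AE = 259 − 259/1.007 = 1.8004 °P
RE = 0.1808·12.8023 + 0.8192·1.8004 = 3.7895 °P
Cal = (6.9·4.6335 + 4·(3.7895−0.1))·1.007·3.55

167.0503 kcal


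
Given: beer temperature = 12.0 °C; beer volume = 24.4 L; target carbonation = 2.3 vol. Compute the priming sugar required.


residual = 14.695·(0.01821 + 0.09011·e^(−0.04·T));  sugar = (target − residual)·4.0·V
residual = 14.695·(0.01821 + 0.09011·e^(−0.04·12.0)) = 1.0870
sugar = (2.3 − 1.0870)·4.0·24.4

118.3919 g


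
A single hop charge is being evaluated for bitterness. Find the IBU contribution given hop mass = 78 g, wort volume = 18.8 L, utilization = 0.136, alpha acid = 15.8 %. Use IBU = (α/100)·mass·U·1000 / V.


IBU = (15.8/100)·78·0.136·1000 / 18.8

89.1523 IBU


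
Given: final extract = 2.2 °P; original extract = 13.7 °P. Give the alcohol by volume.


SG = 259/(259 − P);  ABV = (OG − FG)·131.25
OG = 259/(259 − 13.7) = 1.0558
FG = 259/(259 − 2.2) = 1.0086
ABV = (1.0558 − 1.0086)·131.25

6.2059 % ABV


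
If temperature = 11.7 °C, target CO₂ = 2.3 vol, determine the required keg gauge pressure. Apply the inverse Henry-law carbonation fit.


psi = vols/(0.01821 + 0.09011·e^(−0.04·T)) − 14.695
psi = 2.3/(0.01821 + 0.09011·e^(−0.04·11.7)) − 14.695

16.1189 psi


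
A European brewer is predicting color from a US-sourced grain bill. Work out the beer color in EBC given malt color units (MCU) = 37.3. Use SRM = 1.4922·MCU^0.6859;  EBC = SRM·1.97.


SRM = 1.4922·37.3^0.6859 = 17.8592
EBC = 17.8592·1.97

35.1826 EBC


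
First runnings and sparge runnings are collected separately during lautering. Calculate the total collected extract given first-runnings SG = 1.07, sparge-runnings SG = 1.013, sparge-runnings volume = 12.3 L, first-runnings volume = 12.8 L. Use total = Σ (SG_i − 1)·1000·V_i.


first = (1.07 − 1)·1000·12.8 = 896.0000
sparge = (1.013 − 1)·1000·12.3 = 159.9000
total = 896.0000 + 159.9000

1055.9000 gravity·L


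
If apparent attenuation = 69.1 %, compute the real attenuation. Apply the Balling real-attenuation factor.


RA = AA · 0.8192
RA = 69.1 · 0.8192

56.6067 %


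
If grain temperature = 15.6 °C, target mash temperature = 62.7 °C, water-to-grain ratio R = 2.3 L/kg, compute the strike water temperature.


T_strike = (0.41/R)·(T_mash − T_grain) + T_mash
T_strike = (0.41/2.3)·(62.7 − 15.6) + 62.7

71.0961 °C


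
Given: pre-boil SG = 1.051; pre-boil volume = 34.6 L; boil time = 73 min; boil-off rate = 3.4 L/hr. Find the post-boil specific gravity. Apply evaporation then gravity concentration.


V_post = V_pre − rate·(t/60);  SG_post = 1 + (SG_pre−1)·V_pre/V_post
V_post = 34.6 − 3.4·(73/60) = 30.4633
SG_post = 1 + (1.051 − 1)·34.6/30.4633

1.0579


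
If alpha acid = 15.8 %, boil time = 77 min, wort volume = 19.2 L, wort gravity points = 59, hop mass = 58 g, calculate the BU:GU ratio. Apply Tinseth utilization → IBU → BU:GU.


U = 1.65·0.000125^(GP/1000)·(1−e^(−0.04t))/4.15;  IBU = (α/100)·m·U·1000/V;  BU:GU = IBU/GP
U = 1.65·0.000125^(59/1000)·(1−e^(−0.04·77))/4.15 = 0.2232
IBU = (15.8/100)·58·0.2232·1000/19.2 = 106.5379
BU:GU = 106.5379/59

1.8057


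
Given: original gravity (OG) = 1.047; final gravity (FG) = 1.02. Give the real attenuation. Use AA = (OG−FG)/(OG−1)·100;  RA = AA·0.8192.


AA = (1.047 − 1.02)/(1.047 − 1)·100 = 57.4468
RA = 57.4468·0.8192

47.0604 %


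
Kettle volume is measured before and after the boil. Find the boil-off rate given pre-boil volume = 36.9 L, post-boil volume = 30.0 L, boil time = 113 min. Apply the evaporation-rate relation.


rate = (V_pre − V_post) / (t_min/60)
rate = (36.9 − 30.0) / (113/60)

3.6637 L/hr


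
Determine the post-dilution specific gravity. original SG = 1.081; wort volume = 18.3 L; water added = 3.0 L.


SG_new = 1 + (SG_old − 1)·V_old/(V_old + V_water)
pts = (1.081 − 1)·1000·18.3/(18.3 + 3.0) = 69.5915
SG_new = 1 + 69.5915/1000

1.0696


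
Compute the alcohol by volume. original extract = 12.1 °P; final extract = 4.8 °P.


SG = 259/(259 − P);  ABV = (OG − FG)·131.25
OG = 259/(259 − 12.1) = 1.0490
FG = 259/(259 − 4.8) = 1.0189
ABV = (1.0490 − 1.0189)·131.25

3.9539 % ABV


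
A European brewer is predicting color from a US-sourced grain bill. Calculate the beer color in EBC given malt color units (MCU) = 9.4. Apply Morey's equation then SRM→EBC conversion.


SRM = 1.4922·MCU^0.6859;  EBC = SRM·1.97
SRM = 1.4922·9.4^0.6859 = 6.9390
EBC = 6.9390·1.97

13.6698 EBC


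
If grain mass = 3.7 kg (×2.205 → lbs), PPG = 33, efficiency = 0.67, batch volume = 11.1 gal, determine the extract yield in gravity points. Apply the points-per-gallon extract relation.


points = lbs × PPG × eff / vol
lbs = 3.7 × 2.205 = 8.1585
points = 8.1585 × 33 × 0.67 / 11.1

16.2509 points


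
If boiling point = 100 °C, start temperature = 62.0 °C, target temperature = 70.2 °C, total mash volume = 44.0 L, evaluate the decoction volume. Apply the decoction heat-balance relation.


V_dec = V_total·(T_target − T_start)/(T_boil − T_start)
V_dec = 44.0·(70.2 − 62.0)/(100 − 62.0)

9.4947 L


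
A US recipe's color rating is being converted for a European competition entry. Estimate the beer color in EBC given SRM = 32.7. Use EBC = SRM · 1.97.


EBC = 32.7 · 1.97

64.4190 EBC


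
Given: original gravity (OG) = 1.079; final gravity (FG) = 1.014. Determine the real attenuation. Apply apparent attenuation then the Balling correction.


AA = (OG−FG)/(OG−1)·100;  RA = AA·0.8192
AA = (1.079 − 1.014)/(1.079 − 1)·100 = 82.2785
RA = 82.2785·0.8192

67.4025 %


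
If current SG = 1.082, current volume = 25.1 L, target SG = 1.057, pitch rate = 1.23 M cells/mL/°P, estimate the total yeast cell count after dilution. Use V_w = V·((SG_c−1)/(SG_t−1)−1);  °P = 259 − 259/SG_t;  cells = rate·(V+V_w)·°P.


V_w = 25.1·((1.082−1)/(1.057−1)−1) = 11.0088
V_final = 25.1 + 11.0088 = 36.1088
°P = 259 − 259/1.057 = 13.9669
cells = 1.23·36.1088·13.9669

620.3224 billion cells


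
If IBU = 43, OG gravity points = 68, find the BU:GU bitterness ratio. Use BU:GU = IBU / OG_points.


BU:GU = 43 / 68

0.6324


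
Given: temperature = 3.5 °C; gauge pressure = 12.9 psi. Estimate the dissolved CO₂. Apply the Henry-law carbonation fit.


vols = (P + 14.695)·(0.01821 + 0.09011·e^(−0.04·T))
vols = (12.9 + 14.695)·(0.01821 + 0.09011·e^(−0.04·3.5))

2.6642 volumes


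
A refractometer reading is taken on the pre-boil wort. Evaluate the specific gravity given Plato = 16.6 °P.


SG = 259/(259 − P)
SG = 259/(259 − 16.6)

1.0685


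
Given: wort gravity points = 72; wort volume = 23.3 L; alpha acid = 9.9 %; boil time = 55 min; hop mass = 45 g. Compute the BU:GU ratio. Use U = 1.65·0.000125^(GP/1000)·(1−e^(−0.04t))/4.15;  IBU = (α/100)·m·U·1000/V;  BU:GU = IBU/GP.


U = 1.65·0.000125^(72/1000)·(1−e^(−0.04·55))/4.15 = 0.1851
IBU = (9.9/100)·45·0.1851·1000/23.3 = 35.3918
BU:GU = 35.3918/72

0.4916


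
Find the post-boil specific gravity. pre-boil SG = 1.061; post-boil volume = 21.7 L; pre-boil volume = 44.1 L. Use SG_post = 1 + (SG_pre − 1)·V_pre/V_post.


pts_pre = (1.061 − 1)·1000 = 61.0000
pts_post = 61.0000·44.1/21.7 = 123.9677
SG_post = 1 + 123.9677/1000

1.1240


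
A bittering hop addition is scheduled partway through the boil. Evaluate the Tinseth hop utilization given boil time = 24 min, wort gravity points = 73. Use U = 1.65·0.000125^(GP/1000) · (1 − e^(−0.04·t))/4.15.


bigness = 1.65·0.000125^(73/1000) = 0.8562
boil_factor = (1 − e^(−0.04·24))/4.15 = 0.1487
U = 0.8562 · 0.1487

0.1273


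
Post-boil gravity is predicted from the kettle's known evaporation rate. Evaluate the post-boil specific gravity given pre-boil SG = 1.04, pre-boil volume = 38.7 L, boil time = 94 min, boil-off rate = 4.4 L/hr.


V_post = V_pre − rate·(t/60);  SG_post = 1 + (SG_pre−1)·V_pre/V_post
V_post = 38.7 − 4.4·(94/60) = 31.8067
SG_post = 1 + (1.04 − 1)·38.7/31.8067

1.0487


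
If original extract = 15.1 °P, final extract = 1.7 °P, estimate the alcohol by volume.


SG = 259/(259 − P);  ABV = (OG − FG)·131.25
OG = 259/(259 − 15.1) = 1.0619
FG = 259/(259 − 1.7) = 1.0066
ABV = (1.0619 − 1.0066)·131.25

7.2586 % ABV


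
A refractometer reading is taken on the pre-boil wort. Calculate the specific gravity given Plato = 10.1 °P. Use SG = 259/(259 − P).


SG = 259/(259 − 10.1)

1.0406


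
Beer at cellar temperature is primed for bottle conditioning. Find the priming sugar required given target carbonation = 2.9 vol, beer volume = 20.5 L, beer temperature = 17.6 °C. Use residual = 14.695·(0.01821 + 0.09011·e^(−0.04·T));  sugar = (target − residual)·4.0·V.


residual = 14.695·(0.01821 + 0.09011·e^(−0.04·17.6)) = 0.9225
sugar = (2.9 − 0.9225)·4.0·20.5

162.1523 g


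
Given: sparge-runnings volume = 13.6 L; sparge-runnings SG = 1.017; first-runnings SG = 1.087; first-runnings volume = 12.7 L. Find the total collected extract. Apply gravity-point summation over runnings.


total = Σ (SG_i − 1)·1000·V_i
first = (1.087 − 1)·1000·12.7 = 1104.9000
sparge = (1.017 − 1)·1000·13.6 = 231.2000
total = 1104.9000 + 231.2000

1336.1000 gravity·L


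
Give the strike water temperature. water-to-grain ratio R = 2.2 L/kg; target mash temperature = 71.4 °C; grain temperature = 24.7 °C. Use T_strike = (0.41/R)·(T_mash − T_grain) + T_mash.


T_strike = (0.41/2.2)·(71.4 − 24.7) + 71.4

80.1032 °C


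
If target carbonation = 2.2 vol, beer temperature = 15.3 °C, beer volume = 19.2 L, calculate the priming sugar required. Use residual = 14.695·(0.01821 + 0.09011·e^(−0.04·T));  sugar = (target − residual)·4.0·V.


residual = 14.695·(0.01821 + 0.09011·e^(−0.04·15.3)) = 0.9856
sugar = (2.2 − 0.9856)·4.0·19.2

93.2624 g


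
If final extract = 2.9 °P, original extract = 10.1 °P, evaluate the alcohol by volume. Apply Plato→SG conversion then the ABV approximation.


SG = 259/(259 − P);  ABV = (OG − FG)·131.25
OG = 259/(259 − 10.1) = 1.0406
FG = 259/(259 − 2.9) = 1.0113
ABV = (1.0406 − 1.0113)·131.25

3.8397 % ABV


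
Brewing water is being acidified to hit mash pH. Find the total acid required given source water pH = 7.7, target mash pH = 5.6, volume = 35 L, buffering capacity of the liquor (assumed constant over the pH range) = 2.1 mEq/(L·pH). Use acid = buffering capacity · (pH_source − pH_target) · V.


acid = 2.1 · (7.7 − 5.6) · 35

154.3500 mEq


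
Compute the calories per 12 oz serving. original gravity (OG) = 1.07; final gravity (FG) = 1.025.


ABW = (OG−FG)·131.25·0.79/FG;  °P = 259 − 259/SG (for OG→OE and FG→AE);  RE = 0.1808·OE + 0.8192·AE;  Cal = (6.9·ABW + 4·(RE−0.1))·FG·3.55
ABW = (1.07 − 1.025)·131.25·0.79/1.025 = 4.5521
OE = 259 − 259/1.07 = 16.9439 °P
AE = 259 − 259/1.025 = 6.3171 °P
RE = 0.1808·16.9439 + 0.8192·6.3171 = 8.2384 °P
Cal = (6.9·4.5521 + 4·(8.2384−0.1))·1.025·3.55

232.7467 kcal


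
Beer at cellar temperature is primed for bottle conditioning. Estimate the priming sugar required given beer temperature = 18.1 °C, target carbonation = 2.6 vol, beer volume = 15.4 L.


residual = 14.695·(0.01821 + 0.09011·e^(−0.04·T));  sugar = (target − residual)·4.0·V
residual = 14.695·(0.01821 + 0.09011·e^(−0.04·18.1)) = 0.9096
sugar = (2.6 − 0.9096)·4.0·15.4

104.1309 g


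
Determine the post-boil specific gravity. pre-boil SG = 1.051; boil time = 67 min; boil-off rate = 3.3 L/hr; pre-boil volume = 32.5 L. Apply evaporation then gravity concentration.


V_post = V_pre − rate·(t/60);  SG_post = 1 + (SG_pre−1)·V_pre/V_post
V_post = 32.5 − 3.3·(67/60) = 28.8150
SG_post = 1 + (1.051 − 1)·32.5/28.8150

1.0575


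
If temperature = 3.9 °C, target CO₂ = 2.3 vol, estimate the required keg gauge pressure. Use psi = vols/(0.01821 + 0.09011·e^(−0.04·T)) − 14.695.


psi = 2.3/(0.01821 + 0.09011·e^(−0.04·3.9)) − 14.695

9.4382 psi


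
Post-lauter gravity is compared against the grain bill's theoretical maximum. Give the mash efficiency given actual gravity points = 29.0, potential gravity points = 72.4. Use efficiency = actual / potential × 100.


efficiency = 29.0 / 72.4 × 100

40.0552 %


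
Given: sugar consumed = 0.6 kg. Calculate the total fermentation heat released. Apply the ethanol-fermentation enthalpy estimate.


Q = m_sugar · 590 kJ/kg
Q = 0.6 · 590

354.0000 kJ


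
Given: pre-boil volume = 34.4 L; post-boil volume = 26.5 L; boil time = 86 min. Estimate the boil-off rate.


rate = (V_pre − V_post) / (t_min/60)
rate = (34.4 − 26.5) / (86/60)

5.5116 L/hr


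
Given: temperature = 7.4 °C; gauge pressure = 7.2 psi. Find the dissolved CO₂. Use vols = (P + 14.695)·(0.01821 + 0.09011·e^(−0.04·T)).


vols = (7.2 + 14.695)·(0.01821 + 0.09011·e^(−0.04·7.4))

1.8662 volumes


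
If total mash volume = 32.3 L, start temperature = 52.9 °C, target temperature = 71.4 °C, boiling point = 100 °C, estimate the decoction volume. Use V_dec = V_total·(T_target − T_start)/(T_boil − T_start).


V_dec = 32.3·(71.4 − 52.9)/(100 − 52.9)

12.6868 L


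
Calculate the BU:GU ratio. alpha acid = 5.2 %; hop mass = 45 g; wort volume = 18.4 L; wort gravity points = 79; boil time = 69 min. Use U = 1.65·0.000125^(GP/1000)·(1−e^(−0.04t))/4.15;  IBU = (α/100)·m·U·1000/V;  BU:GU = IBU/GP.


U = 1.65·0.000125^(79/1000)·(1−e^(−0.04·69))/4.15 = 0.1831
IBU = (5.2/100)·45·0.1831·1000/18.4 = 23.2860
BU:GU = 23.2860/79

0.2948


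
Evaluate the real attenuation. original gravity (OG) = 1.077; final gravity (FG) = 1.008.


AA = (OG−FG)/(OG−1)·100;  RA = AA·0.8192
AA = (1.077 − 1.008)/(1.077 − 1)·100 = 89.6104
RA = 89.6104·0.8192

73.4088 %


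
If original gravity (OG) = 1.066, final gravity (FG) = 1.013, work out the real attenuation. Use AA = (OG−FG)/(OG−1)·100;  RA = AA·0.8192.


AA = (1.066 − 1.013)/(1.066 − 1)·100 = 80.3030
RA = 80.3030·0.8192

65.7842 %


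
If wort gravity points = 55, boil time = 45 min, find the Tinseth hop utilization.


U = 1.65·0.000125^(GP/1000) · (1 − e^(−0.04·t))/4.15
bigness = 1.65·0.000125^(55/1000) = 1.0065
boil_factor = (1 − e^(−0.04·45))/4.15 = 0.2011
U = 1.0065 · 0.2011

0.2024


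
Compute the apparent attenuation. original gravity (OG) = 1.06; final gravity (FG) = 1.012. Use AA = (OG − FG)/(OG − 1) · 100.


AA = (1.06 − 1.012)/(1.06 − 1) · 100

80.0000 %


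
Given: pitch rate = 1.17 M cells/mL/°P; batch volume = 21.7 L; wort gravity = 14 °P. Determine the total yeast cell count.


cells (billions) = rate · V_L · °P
cells = 1.17 · 21.7 · 14

355.4460 billion cells


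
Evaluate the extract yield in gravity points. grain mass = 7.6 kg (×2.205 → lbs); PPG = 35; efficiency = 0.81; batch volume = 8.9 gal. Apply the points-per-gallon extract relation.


points = lbs × PPG × eff / vol
lbs = 7.6 × 2.205 = 16.7580
points = 16.7580 × 35 × 0.81 / 8.9

53.3808 points


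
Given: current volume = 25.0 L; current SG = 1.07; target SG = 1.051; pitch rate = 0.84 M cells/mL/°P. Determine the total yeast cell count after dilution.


V_w = V·((SG_c−1)/(SG_t−1)−1);  °P = 259 − 259/SG_t;  cells = rate·(V+V_w)·°P
V_w = 25.0·((1.07−1)/(1.051−1)−1) = 9.3137
V_final = 25.0 + 9.3137 = 34.3137
°P = 259 − 259/1.051 = 12.5680
cells = 0.84·34.3137·12.5680

362.2550 billion cells


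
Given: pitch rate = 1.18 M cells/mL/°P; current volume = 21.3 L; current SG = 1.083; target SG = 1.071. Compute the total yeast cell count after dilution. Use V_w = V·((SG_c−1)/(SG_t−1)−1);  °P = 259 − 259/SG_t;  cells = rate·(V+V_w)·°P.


V_w = 21.3·((1.083−1)/(1.071−1)−1) = 3.6000
V_final = 21.3 + 3.6000 = 24.9000
°P = 259 − 259/1.071 = 17.1699
cells = 1.18·24.9000·17.1699

504.4870 billion cells


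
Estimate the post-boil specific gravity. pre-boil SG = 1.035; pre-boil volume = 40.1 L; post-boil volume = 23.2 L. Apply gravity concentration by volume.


SG_post = 1 + (SG_pre − 1)·V_pre/V_post
pts_pre = (1.035 − 1)·1000 = 35.0000
pts_post = 35.0000·40.1/23.2 = 60.4957
SG_post = 1 + 60.4957/1000

1.0605


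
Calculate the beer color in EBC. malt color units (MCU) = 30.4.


SRM = 1.4922·MCU^0.6859;  EBC = SRM·1.97
SRM = 1.4922·30.4^0.6859 = 15.5214
EBC = 15.5214·1.97

30.5771 EBC


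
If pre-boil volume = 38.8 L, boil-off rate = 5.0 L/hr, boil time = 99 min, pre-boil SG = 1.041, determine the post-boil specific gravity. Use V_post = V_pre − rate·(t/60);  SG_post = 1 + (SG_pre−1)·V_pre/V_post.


V_post = 38.8 − 5.0·(99/60) = 30.5500
SG_post = 1 + (1.041 − 1)·38.8/30.5500

1.0521


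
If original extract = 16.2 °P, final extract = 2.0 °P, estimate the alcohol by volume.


SG = 259/(259 − P);  ABV = (OG − FG)·131.25
OG = 259/(259 − 16.2) = 1.0667
FG = 259/(259 − 2.0) = 1.0078
ABV = (1.0667 − 1.0078)·131.25

7.7358 % ABV


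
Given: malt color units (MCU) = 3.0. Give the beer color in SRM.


SRM = 1.4922 · MCU^0.6859
SRM = 1.4922 · 3.0^0.6859

3.1702 SRM


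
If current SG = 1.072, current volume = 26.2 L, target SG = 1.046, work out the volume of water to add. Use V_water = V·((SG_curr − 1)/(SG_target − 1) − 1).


V_water = 26.2·((1.072 − 1)/(1.046 − 1) − 1)

14.8087 L


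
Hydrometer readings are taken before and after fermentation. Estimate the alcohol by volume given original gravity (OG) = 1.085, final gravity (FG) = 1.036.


ABV = (OG − FG) · 131.25
ABV = (1.085 − 1.036) · 131.25

6.4312 % ABV


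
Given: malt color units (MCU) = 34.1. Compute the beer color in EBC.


SRM = 1.4922·MCU^0.6859;  EBC = SRM·1.97
SRM = 1.4922·34.1^0.6859 = 16.7936
EBC = 16.7936·1.97

33.0834 EBC


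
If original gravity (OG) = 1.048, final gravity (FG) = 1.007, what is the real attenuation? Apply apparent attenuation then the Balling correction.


AA = (OG−FG)/(OG−1)·100;  RA = AA·0.8192
AA = (1.048 − 1.007)/(1.048 − 1)·100 = 85.4167
RA = 85.4167·0.8192

69.9733 %


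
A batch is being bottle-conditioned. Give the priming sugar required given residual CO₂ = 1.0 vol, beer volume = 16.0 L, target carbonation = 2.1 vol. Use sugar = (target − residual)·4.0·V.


sugar = (2.1 − 1.0)·4.0·16.0

70.4000 g


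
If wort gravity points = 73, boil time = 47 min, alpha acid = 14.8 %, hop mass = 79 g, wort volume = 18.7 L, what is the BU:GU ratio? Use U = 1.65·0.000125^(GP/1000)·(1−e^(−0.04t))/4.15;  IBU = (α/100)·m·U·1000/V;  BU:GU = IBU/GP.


U = 1.65·0.000125^(73/1000)·(1−e^(−0.04·47))/4.15 = 0.1748
IBU = (14.8/100)·79·0.1748·1000/18.7 = 109.3078
BU:GU = 109.3078/73

1.4974
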